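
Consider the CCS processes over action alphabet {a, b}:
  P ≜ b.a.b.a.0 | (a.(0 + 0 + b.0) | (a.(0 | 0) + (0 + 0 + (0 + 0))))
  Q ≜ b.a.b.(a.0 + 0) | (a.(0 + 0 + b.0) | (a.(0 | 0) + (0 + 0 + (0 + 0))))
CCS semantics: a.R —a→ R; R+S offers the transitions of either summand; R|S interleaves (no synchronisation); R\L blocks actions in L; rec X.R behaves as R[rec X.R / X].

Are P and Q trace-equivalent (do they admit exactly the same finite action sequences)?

P's transition system — 30 states:
  p0 = b.a.b.a.0 | (a.(0 + 0 + b.0) | (a.(0 | 0) + (0 + 0 + (0 + 0)))) | ··a··> p1, ··a··> p2, ··b··> p3
  p1 = b.a.b.a.0 | ((0 + 0 + b.0) | (a.(0 | 0) + (0 + 0 + (0 + 0)))) | ··a··> p4, ··b··> p5, ··b··> p6
  p2 = b.a.b.a.0 | (a.(0 + 0 + b.0) | (0 | 0)) | ··a··> p4, ··b··> p7
  p3 = a.b.a.0 | (a.(0 + 0 + b.0) | (a.(0 | 0) + (0 + 0 + (0 + 0)))) | ··a··> p5, ··a··> p7, ··a··> p8
  p4 = b.a.b.a.0 | ((0 + 0 + b.0) | (0 | 0)) | ··b··> p10, ··b··> p9
  p5 = a.b.a.0 | ((0 + 0 + b.0) | (a.(0 | 0) + (0 + 0 + (0 + 0)))) | ··a··> p11, ··a··> p9, ··b··> p12
  p6 = b.a.b.a.0 | (0 | (a.(0 | 0) + (0 + 0 + (0 + 0)))) | ··a··> p10, ··b··> p12
  p7 = a.b.a.0 | (a.(0 + 0 + b.0) | (0 | 0)) | ··a··> p13, ··a··> p9
  p8 = b.a.0 | (a.(0 + 0 + b.0) | (a.(0 | 0) + (0 + 0 + (0 + 0)))) | ··a··> p11, ··a··> p13, ··b··> p14
  p9 = a.b.a.0 | ((0 + 0 + b.0) | (0 | 0)) | ··a··> p15, ··b··> p16
  p10 = b.a.b.a.0 | (0 | (0 | 0)) | ··b··> p16
  p11 = b.a.0 | ((0 + 0 + b.0) | (a.(0 | 0) + (0 + 0 + (0 + 0)))) | ··a··> p15, ··b··> p17, ··b··> p18
  p12 = a.b.a.0 | (0 | (a.(0 | 0) + (0 + 0 + (0 + 0)))) | ··a··> p16, ··a··> p18
  p13 = b.a.0 | (a.(0 + 0 + b.0) | (0 | 0)) | ··a··> p15, ··b··> p19
  p14 = a.0 | (a.(0 + 0 + b.0) | (a.(0 | 0) + (0 + 0 + (0 + 0)))) | ··a··> p17, ··a··> p19, ··a··> p20
  p15 = b.a.0 | ((0 + 0 + b.0) | (0 | 0)) | ··b··> p21, ··b··> p22
  p16 = a.b.a.0 | (0 | (0 | 0)) | ··a··> p22
  p17 = a.0 | ((0 + 0 + b.0) | (a.(0 | 0) + (0 + 0 + (0 + 0)))) | ··a··> p21, ··a··> p23, ··b··> p24
  p18 = b.a.0 | (0 | (a.(0 | 0) + (0 + 0 + (0 + 0)))) | ··a··> p22, ··b··> p24
  p19 = a.0 | (a.(0 + 0 + b.0) | (0 | 0)) | ··a··> p21, ··a··> p25
  p20 = 0 | (a.(0 + 0 + b.0) | (a.(0 | 0) + (0 + 0 + (0 + 0)))) | ··a··> p23, ··a··> p25
  p21 = a.0 | ((0 + 0 + b.0) | (0 | 0)) | ··a··> p26, ··b··> p27
  p22 = b.a.0 | (0 | (0 | 0)) | ··b··> p27
  p23 = 0 | ((0 + 0 + b.0) | (a.(0 | 0) + (0 + 0 + (0 + 0)))) | ··a··> p26, ··b··> p28
  p24 = a.0 | (0 | (a.(0 | 0) + (0 + 0 + (0 + 0)))) | ··a··> p27, ··a··> p28
  p25 = 0 | (a.(0 + 0 + b.0) | (0 | 0)) | ··a··> p26
  p26 = 0 | ((0 + 0 + b.0) | (0 | 0)) | ··b··> p29
  p27 = a.0 | (0 | (0 | 0)) | ··a··> p29
  p28 = 0 | (0 | (a.(0 | 0) + (0 + 0 + (0 + 0)))) | ··a··> p29
  p29 = 0 | (0 | (0 | 0)) | deadlocked
Q's transition system — 30 states:
  q0 = b.a.b.(a.0 + 0) | (a.(0 + 0 + b.0) | (a.(0 | 0) + (0 + 0 + (0 + 0)))) | ··a··> q1, ··a··> q2, ··b··> q3
  q1 = b.a.b.(a.0 + 0) | ((0 + 0 + b.0) | (a.(0 | 0) + (0 + 0 + (0 + 0)))) | ··a··> q4, ··b··> q5, ··b··> q6
  q2 = b.a.b.(a.0 + 0) | (a.(0 + 0 + b.0) | (0 | 0)) | ··a··> q4, ··b··> q7
  q3 = a.b.(a.0 + 0) | (a.(0 + 0 + b.0) | (a.(0 | 0) + (0 + 0 + (0 + 0)))) | ··a··> q5, ··a··> q7, ··a··> q8
  q4 = b.a.b.(a.0 + 0) | ((0 + 0 + b.0) | (0 | 0)) | ··b··> q10, ··b··> q9
  q5 = a.b.(a.0 + 0) | ((0 + 0 + b.0) | (a.(0 | 0) + (0 + 0 + (0 + 0)))) | ··a··> q11, ··a··> q9, ··b··> q12
  q6 = b.a.b.(a.0 + 0) | (0 | (a.(0 | 0) + (0 + 0 + (0 + 0)))) | ··a··> q10, ··b··> q12
  q7 = a.b.(a.0 + 0) | (a.(0 + 0 + b.0) | (0 | 0)) | ··a··> q13, ··a··> q9
  q8 = b.(a.0 + 0) | (a.(0 + 0 + b.0) | (a.(0 | 0) + (0 + 0 + (0 + 0)))) | ··a··> q11, ··a··> q13, ··b··> q14
  q9 = a.b.(a.0 + 0) | ((0 + 0 + b.0) | (0 | 0)) | ··a··> q15, ··b··> q16
  q10 = b.a.b.(a.0 + 0) | (0 | (0 | 0)) | ··b··> q16
  q11 = b.(a.0 + 0) | ((0 + 0 + b.0) | (a.(0 | 0) + (0 + 0 + (0 + 0)))) | ··a··> q15, ··b··> q17, ··b··> q18
  q12 = a.b.(a.0 + 0) | (0 | (a.(0 | 0) + (0 + 0 + (0 + 0)))) | ··a··> q16, ··a··> q18
  q13 = b.(a.0 + 0) | (a.(0 + 0 + b.0) | (0 | 0)) | ··a··> q15, ··b··> q19
  q14 = (a.0 + 0) | (a.(0 + 0 + b.0) | (a.(0 | 0) + (0 + 0 + (0 + 0)))) | ··a··> q17, ··a··> q19, ··a··> q20
  q15 = b.(a.0 + 0) | ((0 + 0 + b.0) | (0 | 0)) | ··b··> q21, ··b··> q22
  q16 = a.b.(a.0 + 0) | (0 | (0 | 0)) | ··a··> q22
  q17 = (a.0 + 0) | ((0 + 0 + b.0) | (a.(0 | 0) + (0 + 0 + (0 + 0)))) | ··a··> q21, ··a··> q23, ··b··> q24
  q18 = b.(a.0 + 0) | (0 | (a.(0 | 0) + (0 + 0 + (0 + 0)))) | ··a··> q22, ··b··> q24
  q19 = (a.0 + 0) | (a.(0 + 0 + b.0) | (0 | 0)) | ··a··> q21, ··a··> q25
  q20 = 0 | (a.(0 + 0 + b.0) | (a.(0 | 0) + (0 + 0 + (0 + 0)))) | ··a··> q23, ··a··> q25
  q21 = (a.0 + 0) | ((0 + 0 + b.0) | (0 | 0)) | ··a··> q26, ··b··> q27
  q22 = b.(a.0 + 0) | (0 | (0 | 0)) | ··b··> q27
  q23 = 0 | ((0 + 0 + b.0) | (a.(0 | 0) + (0 + 0 + (0 + 0)))) | ··a··> q26, ··b··> q28
  q24 = (a.0 + 0) | (0 | (a.(0 | 0) + (0 + 0 + (0 + 0)))) | ··a··> q27, ··a··> q28
  q25 = 0 | (a.(0 + 0 + b.0) | (0 | 0)) | ··a··> q26
  q26 = 0 | ((0 + 0 + b.0) | (0 | 0)) | ··b··> q29
  q27 = (a.0 + 0) | (0 | (0 | 0)) | ··a··> q29
  q28 = 0 | (0 | (a.(0 | 0) + (0 + 0 + (0 + 0)))) | ··a··> q29
  q29 = 0 | (0 | (0 | 0)) | deadlocked
Bisimilarity quotient blocks:
  B0 = {p0, q0}
  B1 = {p3, q3}
  B2 = {p8, q8}
  B3 = {p14, q14}
  B4 = {p19, p20, q19, q20}
  B5 = {p25, q25}
  B6 = {p26, q26}
  B7 = {p29, q29}
  B8 = {p21, p23, q21, q23}
  B9 = {p27, p28, q27, q28}
  B10 = {p17, q17}
  B11 = {p24, q24}
  B12 = {p11, q11}
  B13 = {p18, q18}
  B14 = {p22, q22}
  B15 = {p15, q15}
  B16 = {p13, q13}
  B17 = {p7, q7}
  B18 = {p9, q9}
  B19 = {p16, q16}
  B20 = {p5, q5}
  B21 = {p12, q12}
  B22 = {p1, q1}
  B23 = {p6, q6}
  B24 = {p10, q10}
  B25 = {p4, q4}
  B26 = {p2, q2}
p0 ∈ B0, q0 ∈ B0 → same block
Bisimilar ⇒ trace-equivalent.

traces(P) = traces(Q)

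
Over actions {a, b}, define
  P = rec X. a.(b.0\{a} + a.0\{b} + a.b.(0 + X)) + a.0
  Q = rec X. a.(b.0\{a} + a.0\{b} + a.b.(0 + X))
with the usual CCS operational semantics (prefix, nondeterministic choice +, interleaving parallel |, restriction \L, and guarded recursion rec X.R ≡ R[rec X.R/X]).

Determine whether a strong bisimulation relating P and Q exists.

LTS(P): 7 reachable states
  s0 = rec X. a.(b.0\{a} + a.0\{b} + a.b.(0 + X)) + a.0 → ··a··> s1, ··a··> s2
  s1 = 0 → stopped
  s2 = b.0\{a} + a.0\{b} + a.b.(0 + (rec X. a.(b.0\{a} + a.0\{b} + a.b.(0 + X)) + a.0)) → ··a··> s3, ··a··> s4, ··b··> s5
  s3 = 0\{b} → stopped
  s4 = b.(0 + (rec X. a.(b.0\{a} + a.0\{b} + a.b.(0 + X)) + a.0)) → ··b··> s6
  s5 = 0\{a} → stopped
  s6 = 0 + (rec X. a.(b.0\{a} + a.0\{b} + a.b.(0 + X)) + a.0) → ··a··> s1, ··a··> s2
LTS(Q): 6 reachable states
  t0 = rec X. a.(b.0\{a} + a.0\{b} + a.b.(0 + X)) → ··a··> t1
  t1 = b.0\{a} + a.0\{b} + a.b.(0 + (rec X. a.(b.0\{a} + a.0\{b} + a.b.(0 + X)))) → ··a··> t2, ··a··> t3, ··b··> t4
  t2 = 0\{b} → stopped
  t3 = b.(0 + (rec X. a.(b.0\{a} + a.0\{b} + a.b.(0 + X)))) → ··b··> t5
  t4 = 0\{a} → stopped
  t5 = 0 + (rec X. a.(b.0\{a} + a.0\{b} + a.b.(0 + X))) → ··a··> t1
Bisimilarity quotient blocks:
  B0 = {s0, s6}
  B1 = {s1, s3, s5, t2, t4}
  B2 = {s2}
  B3 = {s4}
  B4 = {t0, t5}
  B5 = {t1}
  B6 = {t3}
s0 ∈ B0, t0 ∈ B4 → different blocks

P ≁ Q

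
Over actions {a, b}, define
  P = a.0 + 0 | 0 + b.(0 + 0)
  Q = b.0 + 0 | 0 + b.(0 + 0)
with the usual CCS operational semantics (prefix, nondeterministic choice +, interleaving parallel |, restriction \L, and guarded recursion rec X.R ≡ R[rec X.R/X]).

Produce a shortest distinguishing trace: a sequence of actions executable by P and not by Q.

LTS(P): 3 reachable states
  s0 = a.0 + 0 | 0 + b.(0 + 0) :: =a=> s1, =b=> s2
  s1 = 0 :: deadlocked
  s2 = 0 + 0 :: deadlocked
LTS(Q): 3 reachable states
  t0 = b.0 + 0 | 0 + b.(0 + 0) :: =b=> t1, =b=> t2
  t1 = 0 :: deadlocked
  t2 = 0 + 0 :: deadlocked
Trace ⟨a⟩ through P, begin at {s0}:
  [1] a ⇒ {s1}
  P completes σ.
Trace ⟨a⟩ through Q, begin at {t0}:
  [1] a ⇒ no successor for Q

a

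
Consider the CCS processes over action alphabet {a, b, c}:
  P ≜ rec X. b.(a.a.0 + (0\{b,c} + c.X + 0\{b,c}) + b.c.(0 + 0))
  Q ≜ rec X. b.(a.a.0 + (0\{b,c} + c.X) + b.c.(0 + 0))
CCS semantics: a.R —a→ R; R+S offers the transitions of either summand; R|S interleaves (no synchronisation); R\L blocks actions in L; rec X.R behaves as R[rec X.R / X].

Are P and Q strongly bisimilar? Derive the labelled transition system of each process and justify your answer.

Reachable graph of P (6 states):
  u0 = rec X. b.(a.a.0 + (0\{b,c} + c.X + 0\{b,c}) + b.c.(0 + 0)) ⊢ --b--▸ u1
  u1 = a.a.0 + (0\{b,c} + c.(rec X. b.(a.a.0 + (0\{b,c} + c.X + 0\{b,c}) + b.c.(0 + 0))) + 0\{b,c}) + b.c.(0 + 0) ⊢ --a--▸ u2, --b--▸ u3, --c--▸ u0
  u2 = a.0 ⊢ --a--▸ u4
  u3 = c.(0 + 0) ⊢ --c--▸ u5
  u4 = 0 ⊢ (no moves)
  u5 = 0 + 0 ⊢ (no moves)
Reachable graph of Q (6 states):
  v0 = rec X. b.(a.a.0 + (0\{b,c} + c.X) + b.c.(0 + 0)) ⊢ --b--▸ v1
  v1 = a.a.0 + (0\{b,c} + c.(rec X. b.(a.a.0 + (0\{b,c} + c.X) + b.c.(0 + 0)))) + b.c.(0 + 0) ⊢ --a--▸ v2, --b--▸ v3, --c--▸ v0
  v2 = a.0 ⊢ --a--▸ v4
  v3 = c.(0 + 0) ⊢ --c--▸ v5
  v4 = 0 ⊢ (no moves)
  v5 = 0 + 0 ⊢ (no moves)
Coarsest stable partition (strong bisimilarity classes):
  B0 = {u0, v0}
  B1 = {u1, v1}
  B2 = {u3, v3}
  B3 = {u4, u5, v4, v5}
  B4 = {u2, v2}
u0 ∈ B0, v0 ∈ B0 → same block

bisimilar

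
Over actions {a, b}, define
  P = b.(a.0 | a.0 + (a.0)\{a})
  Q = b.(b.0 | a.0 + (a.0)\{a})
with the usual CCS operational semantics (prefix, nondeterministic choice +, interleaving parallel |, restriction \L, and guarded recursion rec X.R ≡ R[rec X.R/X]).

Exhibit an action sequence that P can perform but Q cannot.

P's transition system — 5 states:
  p0 = b.(a.0 | a.0 + (a.0)\{a}) :: --b--▸ p1
  p1 = a.0 | a.0 + (a.0)\{a} :: --a--▸ p2, --a--▸ p3
  p2 = 0 | a.0 :: --a--▸ p4
  p3 = a.0 | 0 :: --a--▸ p4
  p4 = 0 | 0 :: stopped
Q's transition system — 5 states:
  q0 = b.(b.0 | a.0 + (a.0)\{a}) :: --b--▸ q1
  q1 = b.0 | a.0 + (a.0)\{a} :: --a--▸ q2, --b--▸ q3
  q2 = b.0 | 0 :: --b--▸ q4
  q3 = 0 | a.0 :: --a--▸ q4
  q4 = 0 | 0 :: stopped
Run σ = ⟨baa⟩ on P: start {p0}
  [1] b ⇒ {p1}
  [2] a ⇒ {p2, p3}
  [3] a ⇒ {p4}
  — P admits the full trace.
Run σ = ⟨baa⟩ on Q: start {q0}
  [1] b ⇒ {q1}
  [2] a ⇒ {q2}
  [3] a ⇒ no successor for Q

baa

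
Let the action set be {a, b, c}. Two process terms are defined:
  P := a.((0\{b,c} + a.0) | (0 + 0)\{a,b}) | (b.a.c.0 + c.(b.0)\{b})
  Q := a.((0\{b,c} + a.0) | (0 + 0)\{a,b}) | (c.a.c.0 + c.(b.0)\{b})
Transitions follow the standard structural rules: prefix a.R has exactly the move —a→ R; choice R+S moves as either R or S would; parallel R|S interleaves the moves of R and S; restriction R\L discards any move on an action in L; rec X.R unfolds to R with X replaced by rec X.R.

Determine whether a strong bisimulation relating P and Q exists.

Reachable graph of P (15 states):
  p0 = a.((0\{b,c} + a.0) | (0 + 0)\{a,b}) | (b.a.c.0 + c.(b.0)\{b}) :: —a→ p1, —b→ p2, —c→ p3
  p1 = (0\{b,c} + a.0) | (0 + 0)\{a,b} | (b.a.c.0 + c.(b.0)\{b}) :: —a→ p4, —b→ p5, —c→ p6
  p2 = a.((0\{b,c} + a.0) | (0 + 0)\{a,b}) | a.c.0 :: —a→ p5, —a→ p7
  p3 = a.((0\{b,c} + a.0) | (0 + 0)\{a,b}) | (b.0)\{b} :: —a→ p6
  p4 = 0 | (0 + 0)\{a,b} | (b.a.c.0 + c.(b.0)\{b}) :: —b→ p8, —c→ p9
  p5 = (0\{b,c} + a.0) | (0 + 0)\{a,b} | a.c.0 :: —a→ p10, —a→ p8
  p6 = (0\{b,c} + a.0) | (0 + 0)\{a,b} | (b.0)\{b} :: —a→ p9
  p7 = a.((0\{b,c} + a.0) | (0 + 0)\{a,b}) | c.0 :: —a→ p10, —c→ p11
  p8 = 0 | (0 + 0)\{a,b} | a.c.0 :: —a→ p12
  p9 = 0 | (0 + 0)\{a,b} | (b.0)\{b} :: ∅
  p10 = (0\{b,c} + a.0) | (0 + 0)\{a,b} | c.0 :: —a→ p12, —c→ p13
  p11 = a.((0\{b,c} + a.0) | (0 + 0)\{a,b}) | 0 :: —a→ p13
  p12 = 0 | (0 + 0)\{a,b} | c.0 :: —c→ p14
  p13 = (0\{b,c} + a.0) | (0 + 0)\{a,b} | 0 :: —a→ p14
  p14 = 0 | (0 + 0)\{a,b} | 0 :: ∅
Reachable graph of Q (15 states):
  q0 = a.((0\{b,c} + a.0) | (0 + 0)\{a,b}) | (c.a.c.0 + c.(b.0)\{b}) :: —a→ q1, —c→ q2, —c→ q3
  q1 = (0\{b,c} + a.0) | (0 + 0)\{a,b} | (c.a.c.0 + c.(b.0)\{b}) :: —a→ q4, —c→ q5, —c→ q6
  q2 = a.((0\{b,c} + a.0) | (0 + 0)\{a,b}) | (b.0)\{b} :: —a→ q5
  q3 = a.((0\{b,c} + a.0) | (0 + 0)\{a,b}) | a.c.0 :: —a→ q6, —a→ q7
  q4 = 0 | (0 + 0)\{a,b} | (c.a.c.0 + c.(b.0)\{b}) :: —c→ q8, —c→ q9
  q5 = (0\{b,c} + a.0) | (0 + 0)\{a,b} | (b.0)\{b} :: —a→ q8
  q6 = (0\{b,c} + a.0) | (0 + 0)\{a,b} | a.c.0 :: —a→ q10, —a→ q9
  q7 = a.((0\{b,c} + a.0) | (0 + 0)\{a,b}) | c.0 :: —a→ q10, —c→ q11
  q8 = 0 | (0 + 0)\{a,b} | (b.0)\{b} :: ∅
  q9 = 0 | (0 + 0)\{a,b} | a.c.0 :: —a→ q12
  q10 = (0\{b,c} + a.0) | (0 + 0)\{a,b} | c.0 :: —a→ q12, —c→ q13
  q11 = a.((0\{b,c} + a.0) | (0 + 0)\{a,b}) | 0 :: —a→ q13
  q12 = 0 | (0 + 0)\{a,b} | c.0 :: —c→ q14
  q13 = (0\{b,c} + a.0) | (0 + 0)\{a,b} | 0 :: —a→ q14
  q14 = 0 | (0 + 0)\{a,b} | 0 :: ∅
Bisimilarity quotient blocks:
  B0 = {p0}
  B1 = {p1}
  B2 = {p4}
  B3 = {p8, q9}
  B4 = {p12, q12}
  B5 = {p14, p9, q14, q8}
  B6 = {p5, q6}
  B7 = {p10, q10}
  B8 = {p13, p6, q13, q5}
  B9 = {p2, q3}
  B10 = {p7, q7}
  B11 = {p11, p3, q11, q2}
  B12 = {q0}
  B13 = {q1}
  B14 = {q4}
p0 ∈ B0, q0 ∈ B12 → different blocks

P ≁ Q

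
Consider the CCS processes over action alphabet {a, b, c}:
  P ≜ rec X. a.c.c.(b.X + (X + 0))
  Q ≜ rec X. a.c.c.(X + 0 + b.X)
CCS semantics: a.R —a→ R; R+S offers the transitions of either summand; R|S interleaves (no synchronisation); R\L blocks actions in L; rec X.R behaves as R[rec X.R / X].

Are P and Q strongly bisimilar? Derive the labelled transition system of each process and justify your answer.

P's transition system — 4 states:
  p0 = rec X. a.c.c.(b.X + (X + 0)) → -a-> p1
  p1 = c.c.(b.(rec X. a.c.c.(b.X + (X + 0))) + ((rec X. a.c.c.(b.X + (X + 0))) + 0)) → -c-> p2
  p2 = c.(b.(rec X. a.c.c.(b.X + (X + 0))) + ((rec X. a.c.c.(b.X + (X + 0))) + 0)) → -c-> p3
  p3 = b.(rec X. a.c.c.(b.X + (X + 0))) + ((rec X. a.c.c.(b.X + (X + 0))) + 0) → -a-> p1, -b-> p0
Q's transition system — 4 states:
  q0 = rec X. a.c.c.(X + 0 + b.X) → -a-> q1
  q1 = c.c.((rec X. a.c.c.(X + 0 + b.X)) + 0 + b.(rec X. a.c.c.(X + 0 + b.X))) → -c-> q2
  q2 = c.((rec X. a.c.c.(X + 0 + b.X)) + 0 + b.(rec X. a.c.c.(X + 0 + b.X))) → -c-> q3
  q3 = (rec X. a.c.c.(X + 0 + b.X)) + 0 + b.(rec X. a.c.c.(X + 0 + b.X)) → -a-> q1, -b-> q0
Bisimilarity quotient blocks:
  B0 = {p0, q0}
  B1 = {p1, q1}
  B2 = {p2, q2}
  B3 = {p3, q3}
p0 ∈ B0, q0 ∈ B0 → same block

P ~ Q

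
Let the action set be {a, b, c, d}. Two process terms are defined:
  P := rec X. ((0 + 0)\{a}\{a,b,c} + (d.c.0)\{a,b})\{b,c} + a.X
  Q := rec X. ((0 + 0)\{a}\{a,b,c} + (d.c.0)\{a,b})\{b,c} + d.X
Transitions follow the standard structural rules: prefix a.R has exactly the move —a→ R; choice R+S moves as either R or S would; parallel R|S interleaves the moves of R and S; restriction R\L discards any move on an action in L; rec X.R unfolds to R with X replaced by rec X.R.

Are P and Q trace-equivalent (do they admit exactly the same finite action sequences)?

NO — witness ⟨a⟩

Reachable graph of P (2 states):
  u0 = rec X. ((0 + 0)\{a}\{a,b,c} + (d.c.0)\{a,b})\{b,c} + a.X ⊢ -a-> u0, -d-> u1
  u1 = (c.0)\{a,b}\{b,c} ⊢ ·
Reachable graph of Q (2 states):
  v0 = rec X. ((0 + 0)\{a}\{a,b,c} + (d.c.0)\{a,b})\{b,c} + d.X ⊢ -d-> v0, -d-> v1
  v1 = (c.0)\{a,b}\{b,c} ⊢ ·
Run σ = ⟨a⟩ on P: start {u0}
  after a @ step 1: {u0}
  — P admits the full trace.
Run σ = ⟨a⟩ on Q: start {v0}
  after a @ step 1: no successor for Q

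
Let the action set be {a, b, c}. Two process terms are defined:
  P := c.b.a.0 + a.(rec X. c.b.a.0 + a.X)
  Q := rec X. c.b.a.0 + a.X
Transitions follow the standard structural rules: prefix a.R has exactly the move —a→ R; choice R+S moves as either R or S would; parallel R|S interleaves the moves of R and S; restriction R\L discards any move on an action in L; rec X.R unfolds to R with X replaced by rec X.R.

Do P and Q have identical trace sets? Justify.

trace-equivalent

LTS(P): 5 reachable states
  s0 = c.b.a.0 + a.(rec X. c.b.a.0 + a.X) has moves --a--▸ s1, --c--▸ s2
  s1 = rec X. c.b.a.0 + a.X has moves --a--▸ s1, --c--▸ s2
  s2 = b.a.0 has moves --b--▸ s3
  s3 = a.0 has moves --a--▸ s4
  s4 = 0 has moves (no moves)
LTS(Q): 4 reachable states
  t0 = rec X. c.b.a.0 + a.X has moves --a--▸ t0, --c--▸ t1
  t1 = b.a.0 has moves --b--▸ t2
  t2 = a.0 has moves --a--▸ t3
  t3 = 0 has moves (no moves)
Bisimilarity quotient blocks:
  B0 = {s0, s1, t0}
  B1 = {s2, t1}
  B2 = {s3, t2}
  B3 = {s4, t3}
s0 ∈ B0, t0 ∈ B0 → same block
Bisimilar ⇒ trace-equivalent.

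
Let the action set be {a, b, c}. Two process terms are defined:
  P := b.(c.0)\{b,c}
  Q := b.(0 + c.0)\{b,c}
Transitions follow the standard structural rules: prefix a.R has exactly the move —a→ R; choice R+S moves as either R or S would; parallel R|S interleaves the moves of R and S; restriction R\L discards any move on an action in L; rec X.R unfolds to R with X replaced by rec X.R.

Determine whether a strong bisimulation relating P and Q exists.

YES

Reachable graph of P (2 states):
  s0 = b.(c.0)\{b,c} → ··b··> s1
  s1 = (c.0)\{b,c} → ∅
Reachable graph of Q (2 states):
  t0 = b.(0 + c.0)\{b,c} → ··b··> t1
  t1 = (0 + c.0)\{b,c} → ∅
Partition-refinement fixed point:
  B0 = {s0, t0}
  B1 = {s1, t1}
s0 ∈ B0, t0 ∈ B0 → same block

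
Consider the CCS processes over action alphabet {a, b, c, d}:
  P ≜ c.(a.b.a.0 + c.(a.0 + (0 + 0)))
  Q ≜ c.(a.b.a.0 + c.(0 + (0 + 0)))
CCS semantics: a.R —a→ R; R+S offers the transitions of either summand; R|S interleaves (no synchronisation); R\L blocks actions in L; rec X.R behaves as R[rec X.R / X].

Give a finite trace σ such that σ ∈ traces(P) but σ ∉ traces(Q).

LTS(P): 6 reachable states
  p0 = c.(a.b.a.0 + c.(a.0 + (0 + 0))) | --c--▸ p1
  p1 = a.b.a.0 + c.(a.0 + (0 + 0)) | --a--▸ p2, --c--▸ p3
  p2 = b.a.0 | --b--▸ p4
  p3 = a.0 + (0 + 0) | --a--▸ p5
  p4 = a.0 | --a--▸ p5
  p5 = 0 | stopped
LTS(Q): 6 reachable states
  q0 = c.(a.b.a.0 + c.(0 + (0 + 0))) | --c--▸ q1
  q1 = a.b.a.0 + c.(0 + (0 + 0)) | --a--▸ q2, --c--▸ q3
  q2 = b.a.0 | --b--▸ q4
  q3 = 0 + (0 + 0) | stopped
  q4 = a.0 | --a--▸ q5
  q5 = 0 | stopped
Trace ⟨cca⟩ through P, begin at {p0}:
  step 1 (c): {p1}
  step 2 (c): {p3}
  step 3 (a): {p5}
  ✓ P
Trace ⟨cca⟩ through Q, begin at {q0}:
  step 1 (c): {q1}
  step 2 (c): {q3}
  step 3 (a): no successor for Q

cca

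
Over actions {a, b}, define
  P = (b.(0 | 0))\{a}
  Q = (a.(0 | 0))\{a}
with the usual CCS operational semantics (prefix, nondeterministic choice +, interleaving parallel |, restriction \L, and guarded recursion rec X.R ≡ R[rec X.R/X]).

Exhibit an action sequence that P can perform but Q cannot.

b

P's transition system — 2 states:
  m0 = (b.(0 | 0))\{a} | =b=> m1
  m1 = (0 | 0)\{a} | ∅
Q's transition system — 1 states:
  n0 = (a.(0 | 0))\{a} | ∅
Run σ = ⟨b⟩ on P: start {m0}
  step 1 (b): {m1}
  — P admits the full trace.
Run σ = ⟨b⟩ on Q: start {n0}
  step 1 (b): ∅  — Q cannot continue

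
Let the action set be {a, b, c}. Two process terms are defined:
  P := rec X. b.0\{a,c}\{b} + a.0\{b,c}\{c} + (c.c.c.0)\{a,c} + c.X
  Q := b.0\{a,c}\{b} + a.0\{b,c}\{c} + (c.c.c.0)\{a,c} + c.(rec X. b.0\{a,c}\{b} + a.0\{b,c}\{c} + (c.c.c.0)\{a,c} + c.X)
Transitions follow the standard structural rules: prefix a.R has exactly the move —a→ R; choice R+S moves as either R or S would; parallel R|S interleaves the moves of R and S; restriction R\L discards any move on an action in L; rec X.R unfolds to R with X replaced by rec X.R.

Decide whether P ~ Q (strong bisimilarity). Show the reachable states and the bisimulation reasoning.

P's transition system — 3 states:
  m0 = rec X. b.0\{a,c}\{b} + a.0\{b,c}\{c} + (c.c.c.0)\{a,c} + c.X | =a=> m1, =b=> m2, =c=> m0
  m1 = 0\{b,c}\{c} | (no moves)
  m2 = 0\{a,c}\{b} | (no moves)
Q's transition system — 4 states:
  n0 = b.0\{a,c}\{b} + a.0\{b,c}\{c} + (c.c.c.0)\{a,c} + c.(rec X. b.0\{a,c}\{b} + a.0\{b,c}\{c} + (c.c.c.0)\{a,c} + c.X) | =a=> n1, =b=> n2, =c=> n3
  n1 = 0\{b,c}\{c} | (no moves)
  n2 = 0\{a,c}\{b} | (no moves)
  n3 = rec X. b.0\{a,c}\{b} + a.0\{b,c}\{c} + (c.c.c.0)\{a,c} + c.X | =a=> n1, =b=> n2, =c=> n3
Bisimilarity quotient blocks:
  B0 = {m0, n0, n3}
  B1 = {m1, m2, n1, n2}
m0 ∈ B0, n0 ∈ B0 → same block

P ~ Q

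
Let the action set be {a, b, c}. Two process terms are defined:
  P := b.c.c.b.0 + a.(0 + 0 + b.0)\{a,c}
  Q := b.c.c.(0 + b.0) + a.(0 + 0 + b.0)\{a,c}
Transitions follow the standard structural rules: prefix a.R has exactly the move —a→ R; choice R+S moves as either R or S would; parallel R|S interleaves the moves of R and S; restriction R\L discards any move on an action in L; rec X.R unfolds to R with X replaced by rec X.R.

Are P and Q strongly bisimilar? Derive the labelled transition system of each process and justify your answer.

YES

P's transition system — 7 states:
  s0 = b.c.c.b.0 + a.(0 + 0 + b.0)\{a,c} → —a→ s1, —b→ s2
  s1 = (0 + 0 + b.0)\{a,c} → —b→ s3
  s2 = c.c.b.0 → —c→ s4
  s3 = 0\{a,c} → ∅
  s4 = c.b.0 → —c→ s5
  s5 = b.0 → —b→ s6
  s6 = 0 → ∅
Q's transition system — 7 states:
  t0 = b.c.c.(0 + b.0) + a.(0 + 0 + b.0)\{a,c} → —a→ t1, —b→ t2
  t1 = (0 + 0 + b.0)\{a,c} → —b→ t3
  t2 = c.c.(0 + b.0) → —c→ t4
  t3 = 0\{a,c} → ∅
  t4 = c.(0 + b.0) → —c→ t5
  t5 = 0 + b.0 → —b→ t6
  t6 = 0 → ∅
Bisimilarity quotient blocks:
  B0 = {s0, t0}
  B1 = {s1, s5, t1, t5}
  B2 = {s3, s6, t3, t6}
  B3 = {s2, t2}
  B4 = {s4, t4}
s0 ∈ B0, t0 ∈ B0 → same block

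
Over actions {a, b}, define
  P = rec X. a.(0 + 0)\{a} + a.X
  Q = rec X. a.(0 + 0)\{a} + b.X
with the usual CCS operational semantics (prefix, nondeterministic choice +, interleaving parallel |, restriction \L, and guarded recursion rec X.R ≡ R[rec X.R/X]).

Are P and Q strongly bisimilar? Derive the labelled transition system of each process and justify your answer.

not bisimilar

P's transition system — 2 states:
  m0 = rec X. a.(0 + 0)\{a} + a.X :: ··a··> m0, ··a··> m1
  m1 = (0 + 0)\{a} :: ∅
Q's transition system — 2 states:
  n0 = rec X. a.(0 + 0)\{a} + b.X :: ··a··> n1, ··b··> n0
  n1 = (0 + 0)\{a} :: ∅
Partition-refinement fixed point:
  B0 = {m0}
  B1 = {m1, n1}
  B2 = {n0}
m0 ∈ B0, n0 ∈ B2 → different blocks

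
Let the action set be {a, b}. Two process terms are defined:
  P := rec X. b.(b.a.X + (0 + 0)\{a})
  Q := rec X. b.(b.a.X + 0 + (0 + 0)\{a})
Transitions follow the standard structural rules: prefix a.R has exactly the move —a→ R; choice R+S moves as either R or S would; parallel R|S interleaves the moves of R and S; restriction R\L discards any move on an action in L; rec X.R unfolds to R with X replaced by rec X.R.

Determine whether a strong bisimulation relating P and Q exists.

Reachable graph of P (3 states):
  u0 = rec X. b.(b.a.X + (0 + 0)\{a}) → -b-> u1
  u1 = b.a.(rec X. b.(b.a.X + (0 + 0)\{a})) + (0 + 0)\{a} → -b-> u2
  u2 = a.(rec X. b.(b.a.X + (0 + 0)\{a})) → -a-> u0
Reachable graph of Q (3 states):
  v0 = rec X. b.(b.a.X + 0 + (0 + 0)\{a}) → -b-> v1
  v1 = b.a.(rec X. b.(b.a.X + 0 + (0 + 0)\{a})) + 0 + (0 + 0)\{a} → -b-> v2
  v2 = a.(rec X. b.(b.a.X + 0 + (0 + 0)\{a})) → -a-> v0
Partition-refinement fixed point:
  B0 = {u0, v0}
  B1 = {u1, v1}
  B2 = {u2, v2}
u0 ∈ B0, v0 ∈ B0 → same block

P ~ Q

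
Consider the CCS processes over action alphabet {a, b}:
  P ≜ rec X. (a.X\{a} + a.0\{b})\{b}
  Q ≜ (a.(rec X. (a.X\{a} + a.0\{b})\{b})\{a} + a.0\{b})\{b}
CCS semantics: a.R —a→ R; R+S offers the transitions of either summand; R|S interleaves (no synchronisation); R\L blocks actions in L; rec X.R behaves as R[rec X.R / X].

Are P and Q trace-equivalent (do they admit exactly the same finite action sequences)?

YES

Reachable graph of P (3 states):
  s0 = rec X. (a.X\{a} + a.0\{b})\{b} ⊢ ··a··> s1, ··a··> s2
  s1 = (rec X. (a.X\{a} + a.0\{b})\{b})\{a}\{b} ⊢ ·
  s2 = 0\{b}\{b} ⊢ ·
Reachable graph of Q (3 states):
  t0 = (a.(rec X. (a.X\{a} + a.0\{b})\{b})\{a} + a.0\{b})\{b} ⊢ ··a··> t1, ··a··> t2
  t1 = (rec X. (a.X\{a} + a.0\{b})\{b})\{a}\{b} ⊢ ·
  t2 = 0\{b}\{b} ⊢ ·
Bisimilarity quotient blocks:
  B0 = {s0, t0}
  B1 = {s1, s2, t1, t2}
s0 ∈ B0, t0 ∈ B0 → same block
Bisimilar ⇒ trace-equivalent.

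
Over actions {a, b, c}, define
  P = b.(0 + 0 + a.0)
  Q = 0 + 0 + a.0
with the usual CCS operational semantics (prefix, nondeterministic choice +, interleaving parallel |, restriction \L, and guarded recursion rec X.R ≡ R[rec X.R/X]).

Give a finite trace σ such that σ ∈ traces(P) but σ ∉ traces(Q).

b

P's transition system — 3 states:
  p0 = b.(0 + 0 + a.0) | ··b··> p1
  p1 = 0 + 0 + a.0 | ··a··> p2
  p2 = 0 | (no moves)
Q's transition system — 2 states:
  q0 = 0 + 0 + a.0 | ··a··> q1
  q1 = 0 | (no moves)
Trace ⟨b⟩ through P, begin at {p0}:
  step 1 (b): {p1}
  ✓ P
Trace ⟨b⟩ through Q, begin at {q0}:
  step 1 (b): ∅  — Q cannot continue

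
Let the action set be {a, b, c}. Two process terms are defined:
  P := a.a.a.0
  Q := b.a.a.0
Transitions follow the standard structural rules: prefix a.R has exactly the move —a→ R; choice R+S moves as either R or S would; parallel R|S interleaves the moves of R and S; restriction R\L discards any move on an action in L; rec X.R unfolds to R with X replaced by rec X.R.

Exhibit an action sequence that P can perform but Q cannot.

P's transition system — 4 states:
  m0 = a.a.a.0 → --a--▸ m1
  m1 = a.a.0 → --a--▸ m2
  m2 = a.0 → --a--▸ m3
  m3 = 0 → ∅
Q's transition system — 4 states:
  n0 = b.a.a.0 → --b--▸ n1
  n1 = a.a.0 → --a--▸ n2
  n2 = a.0 → --a--▸ n3
  n3 = 0 → ∅
Executing a from P (initial set {m0}):
  [1] a ⇒ {m1}
  ✓ P
Executing a from Q (initial set {n0}):
  [1] a ⇒ ∅ (Q stuck)

a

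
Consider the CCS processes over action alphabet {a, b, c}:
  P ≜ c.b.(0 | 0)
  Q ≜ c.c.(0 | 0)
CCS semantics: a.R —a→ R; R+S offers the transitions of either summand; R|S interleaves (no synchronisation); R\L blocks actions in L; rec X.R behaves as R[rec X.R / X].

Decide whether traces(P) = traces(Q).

traces(P) ≠ traces(Q) — witness ⟨cb⟩

LTS(P): 3 reachable states
  s0 = c.b.(0 | 0) | =c=> s1
  s1 = b.(0 | 0) | =b=> s2
  s2 = 0 | 0 | deadlocked
LTS(Q): 3 reachable states
  t0 = c.c.(0 | 0) | =c=> t1
  t1 = c.(0 | 0) | =c=> t2
  t2 = 0 | 0 | deadlocked
Run σ = ⟨cb⟩ on P: start {s0}
  after c @ step 1: {s1}
  after b @ step 2: {s2}
  — P admits the full trace.
Run σ = ⟨cb⟩ on Q: start {t0}
  after c @ step 1: {t1}
  after b @ step 2: ∅ (Q stuck)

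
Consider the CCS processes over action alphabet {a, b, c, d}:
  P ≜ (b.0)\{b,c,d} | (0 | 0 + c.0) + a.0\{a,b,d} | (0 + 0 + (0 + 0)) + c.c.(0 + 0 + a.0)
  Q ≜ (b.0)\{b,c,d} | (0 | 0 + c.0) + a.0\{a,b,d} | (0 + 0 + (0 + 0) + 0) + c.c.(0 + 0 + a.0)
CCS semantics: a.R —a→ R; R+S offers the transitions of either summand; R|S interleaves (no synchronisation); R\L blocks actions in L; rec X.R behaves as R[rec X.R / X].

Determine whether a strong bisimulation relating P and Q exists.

P ~ Q

LTS(P): 6 reachable states
  m0 = (b.0)\{b,c,d} | (0 | 0 + c.0) + a.0\{a,b,d} | (0 + 0 + (0 + 0)) + c.c.(0 + 0 + a.0) :: --a--▸ m1, --c--▸ m2, --c--▸ m3
  m1 = 0\{a,b,d} | (0 + 0 + (0 + 0)) :: (no moves)
  m2 = (b.0)\{b,c,d} | 0 :: (no moves)
  m3 = c.(0 + 0 + a.0) :: --c--▸ m4
  m4 = 0 + 0 + a.0 :: --a--▸ m5
  m5 = 0 :: (no moves)
LTS(Q): 6 reachable states
  n0 = (b.0)\{b,c,d} | (0 | 0 + c.0) + a.0\{a,b,d} | (0 + 0 + (0 + 0) + 0) + c.c.(0 + 0 + a.0) :: --a--▸ n1, --c--▸ n2, --c--▸ n3
  n1 = 0\{a,b,d} | (0 + 0 + (0 + 0) + 0) :: (no moves)
  n2 = (b.0)\{b,c,d} | 0 :: (no moves)
  n3 = c.(0 + 0 + a.0) :: --c--▸ n4
  n4 = 0 + 0 + a.0 :: --a--▸ n5
  n5 = 0 :: (no moves)
Bisimilarity quotient blocks:
  B0 = {m0, n0}
  B1 = {m1, m2, m5, n1, n2, n5}
  B2 = {m3, n3}
  B3 = {m4, n4}
m0 ∈ B0, n0 ∈ B0 → same block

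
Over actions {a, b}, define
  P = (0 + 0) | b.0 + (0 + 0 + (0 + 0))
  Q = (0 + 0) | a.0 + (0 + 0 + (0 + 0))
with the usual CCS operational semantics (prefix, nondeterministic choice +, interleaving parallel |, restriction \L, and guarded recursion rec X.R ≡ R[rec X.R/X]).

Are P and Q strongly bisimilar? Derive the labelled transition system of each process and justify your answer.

NO

P's transition system — 2 states:
  p0 = (0 + 0) | b.0 + (0 + 0 + (0 + 0)) :: -b-> p1
  p1 = (0 + 0) | 0 :: ·
Q's transition system — 2 states:
  q0 = (0 + 0) | a.0 + (0 + 0 + (0 + 0)) :: -a-> q1
  q1 = (0 + 0) | 0 :: ·
Bisimilarity quotient blocks:
  B0 = {p0}
  B1 = {p1, q1}
  B2 = {q0}
p0 ∈ B0, q0 ∈ B2 → different blocks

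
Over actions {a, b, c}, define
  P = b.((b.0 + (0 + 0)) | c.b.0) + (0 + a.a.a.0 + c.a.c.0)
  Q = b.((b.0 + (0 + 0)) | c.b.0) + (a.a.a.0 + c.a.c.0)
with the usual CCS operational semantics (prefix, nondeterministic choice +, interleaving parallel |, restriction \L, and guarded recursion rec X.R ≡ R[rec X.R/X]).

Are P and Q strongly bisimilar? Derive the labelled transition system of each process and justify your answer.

Reachable graph of P (12 states):
  u0 = b.((b.0 + (0 + 0)) | c.b.0) + (0 + a.a.a.0 + c.a.c.0) ⊢ =a=> u1, =b=> u2, =c=> u3
  u1 = a.a.0 ⊢ =a=> u4
  u2 = (b.0 + (0 + 0)) | c.b.0 ⊢ =b=> u5, =c=> u6
  u3 = a.c.0 ⊢ =a=> u7
  u4 = a.0 ⊢ =a=> u8
  u5 = 0 | c.b.0 ⊢ =c=> u9
  u6 = (b.0 + (0 + 0)) | b.0 ⊢ =b=> u10, =b=> u9
  u7 = c.0 ⊢ =c=> u8
  u8 = 0 ⊢ ·
  u9 = 0 | b.0 ⊢ =b=> u11
  u10 = (b.0 + (0 + 0)) | 0 ⊢ =b=> u11
  u11 = 0 | 0 ⊢ ·
Reachable graph of Q (12 states):
  v0 = b.((b.0 + (0 + 0)) | c.b.0) + (a.a.a.0 + c.a.c.0) ⊢ =a=> v1, =b=> v2, =c=> v3
  v1 = a.a.0 ⊢ =a=> v4
  v2 = (b.0 + (0 + 0)) | c.b.0 ⊢ =b=> v5, =c=> v6
  v3 = a.c.0 ⊢ =a=> v7
  v4 = a.0 ⊢ =a=> v8
  v5 = 0 | c.b.0 ⊢ =c=> v9
  v6 = (b.0 + (0 + 0)) | b.0 ⊢ =b=> v10, =b=> v9
  v7 = c.0 ⊢ =c=> v8
  v8 = 0 ⊢ ·
  v9 = 0 | b.0 ⊢ =b=> v11
  v10 = (b.0 + (0 + 0)) | 0 ⊢ =b=> v11
  v11 = 0 | 0 ⊢ ·
Bisimilarity quotient blocks:
  B0 = {u0, v0}
  B1 = {u1, v1}
  B2 = {u4, v4}
  B3 = {u11, u8, v11, v8}
  B4 = {u2, v2}
  B5 = {u5, v5}
  B6 = {u10, u9, v10, v9}
  B7 = {u6, v6}
  B8 = {u3, v3}
  B9 = {u7, v7}
u0 ∈ B0, v0 ∈ B0 → same block

bisimilar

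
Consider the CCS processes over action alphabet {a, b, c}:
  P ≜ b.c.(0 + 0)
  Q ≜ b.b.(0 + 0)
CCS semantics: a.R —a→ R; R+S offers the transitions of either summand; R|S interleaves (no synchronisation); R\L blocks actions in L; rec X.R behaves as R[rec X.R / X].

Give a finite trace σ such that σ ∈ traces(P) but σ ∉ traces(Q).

bc

P's transition system — 3 states:
  s0 = b.c.(0 + 0) has moves -b-> s1
  s1 = c.(0 + 0) has moves -c-> s2
  s2 = 0 + 0 has moves ·
Q's transition system — 3 states:
  t0 = b.b.(0 + 0) has moves -b-> t1
  t1 = b.(0 + 0) has moves -b-> t2
  t2 = 0 + 0 has moves ·
Executing bc from P (initial set {s0}):
  step 1 (b): {s1}
  step 2 (c): {s2}
  — P admits the full trace.
Executing bc from Q (initial set {t0}):
  step 1 (b): {t1}
  step 2 (c): no successor for Q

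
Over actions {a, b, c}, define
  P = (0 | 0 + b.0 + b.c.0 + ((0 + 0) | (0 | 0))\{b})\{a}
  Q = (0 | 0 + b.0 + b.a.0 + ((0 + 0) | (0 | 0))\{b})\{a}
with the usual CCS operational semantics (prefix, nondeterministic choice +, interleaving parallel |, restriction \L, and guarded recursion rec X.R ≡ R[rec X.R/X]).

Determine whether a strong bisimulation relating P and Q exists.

LTS(P): 3 reachable states
  p0 = (0 | 0 + b.0 + b.c.0 + ((0 + 0) | (0 | 0))\{b})\{a} ⊢ —b→ p1, —b→ p2
  p1 = (c.0)\{a} ⊢ —c→ p2
  p2 = 0\{a} ⊢ (no moves)
LTS(Q): 3 reachable states
  q0 = (0 | 0 + b.0 + b.a.0 + ((0 + 0) | (0 | 0))\{b})\{a} ⊢ —b→ q1, —b→ q2
  q1 = (a.0)\{a} ⊢ (no moves)
  q2 = 0\{a} ⊢ (no moves)
Partition-refinement fixed point:
  B0 = {p0}
  B1 = {p2, q1, q2}
  B2 = {p1}
  B3 = {q0}
p0 ∈ B0, q0 ∈ B3 → different blocks

NO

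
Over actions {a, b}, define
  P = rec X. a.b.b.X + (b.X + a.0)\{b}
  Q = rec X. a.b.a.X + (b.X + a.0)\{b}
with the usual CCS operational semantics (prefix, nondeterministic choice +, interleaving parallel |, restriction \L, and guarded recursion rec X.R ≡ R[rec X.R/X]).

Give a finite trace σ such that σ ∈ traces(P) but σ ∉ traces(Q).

abb

LTS(P): 4 reachable states
  s0 = rec X. a.b.b.X + (b.X + a.0)\{b} has moves --a--▸ s1, --a--▸ s2
  s1 = 0\{b} has moves (no moves)
  s2 = b.b.(rec X. a.b.b.X + (b.X + a.0)\{b}) has moves --b--▸ s3
  s3 = b.(rec X. a.b.b.X + (b.X + a.0)\{b}) has moves --b--▸ s0
LTS(Q): 4 reachable states
  t0 = rec X. a.b.a.X + (b.X + a.0)\{b} has moves --a--▸ t1, --a--▸ t2
  t1 = 0\{b} has moves (no moves)
  t2 = b.a.(rec X. a.b.a.X + (b.X + a.0)\{b}) has moves --b--▸ t3
  t3 = a.(rec X. a.b.a.X + (b.X + a.0)\{b}) has moves --a--▸ t0
Run σ = ⟨abb⟩ on P: start {s0}
  after a @ step 1: {s1, s2}
  after b @ step 2: {s3}
  after b @ step 3: {s0}
  — P admits the full trace.
Run σ = ⟨abb⟩ on Q: start {t0}
  after a @ step 1: {t1, t2}
  after b @ step 2: {t3}
  after b @ step 3: no successor for Q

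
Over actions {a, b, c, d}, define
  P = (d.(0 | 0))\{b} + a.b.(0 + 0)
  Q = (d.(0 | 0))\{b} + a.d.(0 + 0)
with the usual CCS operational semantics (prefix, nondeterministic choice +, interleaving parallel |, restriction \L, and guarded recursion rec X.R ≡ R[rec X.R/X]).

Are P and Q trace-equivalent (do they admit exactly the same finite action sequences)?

Reachable graph of P (4 states):
  s0 = (d.(0 | 0))\{b} + a.b.(0 + 0) :: =a=> s1, =d=> s2
  s1 = b.(0 + 0) :: =b=> s3
  s2 = (0 | 0)\{b} :: deadlocked
  s3 = 0 + 0 :: deadlocked
Reachable graph of Q (4 states):
  t0 = (d.(0 | 0))\{b} + a.d.(0 + 0) :: =a=> t1, =d=> t2
  t1 = d.(0 + 0) :: =d=> t3
  t2 = (0 | 0)\{b} :: deadlocked
  t3 = 0 + 0 :: deadlocked
Executing ab from P (initial set {s0}):
  after a @ step 1: {s1}
  after b @ step 2: {s3}
  P completes σ.
Executing ab from Q (initial set {t0}):
  after a @ step 1: {t1}
  after b @ step 2: ∅ (Q stuck)

traces(P) ≠ traces(Q) — witness ⟨ab⟩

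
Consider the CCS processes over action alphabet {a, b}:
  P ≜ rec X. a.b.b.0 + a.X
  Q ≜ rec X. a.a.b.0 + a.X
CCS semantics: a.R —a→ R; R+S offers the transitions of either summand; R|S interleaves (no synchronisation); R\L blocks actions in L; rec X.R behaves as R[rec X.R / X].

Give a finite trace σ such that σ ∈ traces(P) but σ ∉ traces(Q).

ab

LTS(P): 4 reachable states
  u0 = rec X. a.b.b.0 + a.X | --a--▸ u0, --a--▸ u1
  u1 = b.b.0 | --b--▸ u2
  u2 = b.0 | --b--▸ u3
  u3 = 0 | (no moves)
LTS(Q): 4 reachable states
  v0 = rec X. a.a.b.0 + a.X | --a--▸ v0, --a--▸ v1
  v1 = a.b.0 | --a--▸ v2
  v2 = b.0 | --b--▸ v3
  v3 = 0 | (no moves)
Run σ = ⟨ab⟩ on P: start {u0}
  after a @ step 1: {u0, u1}
  after b @ step 2: {u2}
  — P admits the full trace.
Run σ = ⟨ab⟩ on Q: start {v0}
  after a @ step 1: {v0, v1}
  after b @ step 2: no successor for Q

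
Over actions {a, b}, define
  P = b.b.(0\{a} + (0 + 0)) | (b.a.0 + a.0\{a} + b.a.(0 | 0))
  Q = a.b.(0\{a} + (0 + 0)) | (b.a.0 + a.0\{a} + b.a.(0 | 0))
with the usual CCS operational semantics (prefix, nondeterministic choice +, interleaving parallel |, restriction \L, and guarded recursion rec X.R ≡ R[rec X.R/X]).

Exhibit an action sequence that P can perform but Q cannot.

bb

LTS(P): 18 reachable states
  u0 = b.b.(0\{a} + (0 + 0)) | (b.a.0 + a.0\{a} + b.a.(0 | 0)) :: —a→ u1, —b→ u2, —b→ u3, —b→ u4
  u1 = b.b.(0\{a} + (0 + 0)) | 0\{a} :: —b→ u5
  u2 = b.(0\{a} + (0 + 0)) | (b.a.0 + a.0\{a} + b.a.(0 | 0)) :: —a→ u5, —b→ u6, —b→ u7, —b→ u8
  u3 = b.b.(0\{a} + (0 + 0)) | a.(0 | 0) :: —a→ u9, —b→ u7
  u4 = b.b.(0\{a} + (0 + 0)) | a.0 :: —a→ u10, —b→ u8
  u5 = b.(0\{a} + (0 + 0)) | 0\{a} :: —b→ u11
  u6 = (0\{a} + (0 + 0)) | (b.a.0 + a.0\{a} + b.a.(0 | 0)) :: —a→ u11, —b→ u12, —b→ u13
  u7 = b.(0\{a} + (0 + 0)) | a.(0 | 0) :: —a→ u14, —b→ u12
  u8 = b.(0\{a} + (0 + 0)) | a.0 :: —a→ u15, —b→ u13
  u9 = b.b.(0\{a} + (0 + 0)) | (0 | 0) :: —b→ u14
  u10 = b.b.(0\{a} + (0 + 0)) | 0 :: —b→ u15
  u11 = (0\{a} + (0 + 0)) | 0\{a} :: (no moves)
  u12 = (0\{a} + (0 + 0)) | a.(0 | 0) :: —a→ u16
  u13 = (0\{a} + (0 + 0)) | a.0 :: —a→ u17
  u14 = b.(0\{a} + (0 + 0)) | (0 | 0) :: —b→ u16
  u15 = b.(0\{a} + (0 + 0)) | 0 :: —b→ u17
  u16 = (0\{a} + (0 + 0)) | (0 | 0) :: (no moves)
  u17 = (0\{a} + (0 + 0)) | 0 :: (no moves)
LTS(Q): 18 reachable states
  v0 = a.b.(0\{a} + (0 + 0)) | (b.a.0 + a.0\{a} + b.a.(0 | 0)) :: —a→ v1, —a→ v2, —b→ v3, —b→ v4
  v1 = a.b.(0\{a} + (0 + 0)) | 0\{a} :: —a→ v5
  v2 = b.(0\{a} + (0 + 0)) | (b.a.0 + a.0\{a} + b.a.(0 | 0)) :: —a→ v5, —b→ v6, —b→ v7, —b→ v8
  v3 = a.b.(0\{a} + (0 + 0)) | a.(0 | 0) :: —a→ v7, —a→ v9
  v4 = a.b.(0\{a} + (0 + 0)) | a.0 :: —a→ v10, —a→ v8
  v5 = b.(0\{a} + (0 + 0)) | 0\{a} :: —b→ v11
  v6 = (0\{a} + (0 + 0)) | (b.a.0 + a.0\{a} + b.a.(0 | 0)) :: —a→ v11, —b→ v12, —b→ v13
  v7 = b.(0\{a} + (0 + 0)) | a.(0 | 0) :: —a→ v14, —b→ v12
  v8 = b.(0\{a} + (0 + 0)) | a.0 :: —a→ v15, —b→ v13
  v9 = a.b.(0\{a} + (0 + 0)) | (0 | 0) :: —a→ v14
  v10 = a.b.(0\{a} + (0 + 0)) | 0 :: —a→ v15
  v11 = (0\{a} + (0 + 0)) | 0\{a} :: (no moves)
  v12 = (0\{a} + (0 + 0)) | a.(0 | 0) :: —a→ v16
  v13 = (0\{a} + (0 + 0)) | a.0 :: —a→ v17
  v14 = b.(0\{a} + (0 + 0)) | (0 | 0) :: —b→ v16
  v15 = b.(0\{a} + (0 + 0)) | 0 :: —b→ v17
  v16 = (0\{a} + (0 + 0)) | (0 | 0) :: (no moves)
  v17 = (0\{a} + (0 + 0)) | 0 :: (no moves)
Executing bb from P (initial set {u0}):
  step 1 (b): {u2, u3, u4}
  step 2 (b): {u6, u7, u8}
  — P admits the full trace.
Executing bb from Q (initial set {v0}):
  step 1 (b): {v3, v4}
  step 2 (b): ∅ (Q stuck)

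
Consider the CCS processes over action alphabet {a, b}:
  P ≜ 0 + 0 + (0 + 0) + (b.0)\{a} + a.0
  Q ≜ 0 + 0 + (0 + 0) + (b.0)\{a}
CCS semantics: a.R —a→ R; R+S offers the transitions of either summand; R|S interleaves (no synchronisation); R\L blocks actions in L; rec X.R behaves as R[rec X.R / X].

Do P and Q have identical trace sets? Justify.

Reachable graph of P (3 states):
  m0 = 0 + 0 + (0 + 0) + (b.0)\{a} + a.0 ⊢ —a→ m1, —b→ m2
  m1 = 0 ⊢ stopped
  m2 = 0\{a} ⊢ stopped
Reachable graph of Q (2 states):
  n0 = 0 + 0 + (0 + 0) + (b.0)\{a} ⊢ —b→ n1
  n1 = 0\{a} ⊢ stopped
Executing a from P (initial set {m0}):
  after a @ step 1: {m1}
  P completes σ.
Executing a from Q (initial set {n0}):
  after a @ step 1: ∅  — Q cannot continue

traces(P) ≠ traces(Q) — witness ⟨a⟩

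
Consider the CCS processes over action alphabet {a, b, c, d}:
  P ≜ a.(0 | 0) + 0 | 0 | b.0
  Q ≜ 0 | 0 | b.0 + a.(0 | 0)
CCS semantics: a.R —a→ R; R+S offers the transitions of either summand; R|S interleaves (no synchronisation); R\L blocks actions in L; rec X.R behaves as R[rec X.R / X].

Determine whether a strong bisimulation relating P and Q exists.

Reachable graph of P (3 states):
  p0 = a.(0 | 0) + 0 | 0 | b.0 → ··a··> p1, ··b··> p2
  p1 = 0 | 0 → ·
  p2 = 0 | 0 | 0 → ·
Reachable graph of Q (3 states):
  q0 = 0 | 0 | b.0 + a.(0 | 0) → ··a··> q1, ··b··> q2
  q1 = 0 | 0 → ·
  q2 = 0 | 0 | 0 → ·
Partition-refinement fixed point:
  B0 = {p0, q0}
  B1 = {p1, p2, q1, q2}
p0 ∈ B0, q0 ∈ B0 → same block

YES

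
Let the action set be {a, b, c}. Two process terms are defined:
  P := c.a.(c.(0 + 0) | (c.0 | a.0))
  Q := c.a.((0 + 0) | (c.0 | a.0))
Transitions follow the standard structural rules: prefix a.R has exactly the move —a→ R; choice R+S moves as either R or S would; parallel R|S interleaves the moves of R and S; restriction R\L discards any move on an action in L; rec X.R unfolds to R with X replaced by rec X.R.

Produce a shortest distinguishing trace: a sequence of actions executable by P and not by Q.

P's transition system — 10 states:
  p0 = c.a.(c.(0 + 0) | (c.0 | a.0)) has moves ··c··> p1
  p1 = a.(c.(0 + 0) | (c.0 | a.0)) has moves ··a··> p2
  p2 = c.(0 + 0) | (c.0 | a.0) has moves ··a··> p3, ··c··> p4, ··c··> p5
  p3 = c.(0 + 0) | (c.0 | 0) has moves ··c··> p6, ··c··> p7
  p4 = (0 + 0) | (c.0 | a.0) has moves ··a··> p6, ··c··> p8
  p5 = c.(0 + 0) | (0 | a.0) has moves ··a··> p7, ··c··> p8
  p6 = (0 + 0) | (c.0 | 0) has moves ··c··> p9
  p7 = c.(0 + 0) | (0 | 0) has moves ··c··> p9
  p8 = (0 + 0) | (0 | a.0) has moves ··a··> p9
  p9 = (0 + 0) | (0 | 0) has moves deadlocked
Q's transition system — 6 states:
  q0 = c.a.((0 + 0) | (c.0 | a.0)) has moves ··c··> q1
  q1 = a.((0 + 0) | (c.0 | a.0)) has moves ··a··> q2
  q2 = (0 + 0) | (c.0 | a.0) has moves ··a··> q3, ··c··> q4
  q3 = (0 + 0) | (c.0 | 0) has moves ··c··> q5
  q4 = (0 + 0) | (0 | a.0) has moves ··a··> q5
  q5 = (0 + 0) | (0 | 0) has moves deadlocked
Executing cacc from P (initial set {p0}):
  [1] c ⇒ {p1}
  [2] a ⇒ {p2}
  [3] c ⇒ {p4, p5}
  [4] c ⇒ {p8}
  P completes σ.
Executing cacc from Q (initial set {q0}):
  [1] c ⇒ {q1}
  [2] a ⇒ {q2}
  [3] c ⇒ {q4}
  [4] c ⇒ no successor for Q

cacc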